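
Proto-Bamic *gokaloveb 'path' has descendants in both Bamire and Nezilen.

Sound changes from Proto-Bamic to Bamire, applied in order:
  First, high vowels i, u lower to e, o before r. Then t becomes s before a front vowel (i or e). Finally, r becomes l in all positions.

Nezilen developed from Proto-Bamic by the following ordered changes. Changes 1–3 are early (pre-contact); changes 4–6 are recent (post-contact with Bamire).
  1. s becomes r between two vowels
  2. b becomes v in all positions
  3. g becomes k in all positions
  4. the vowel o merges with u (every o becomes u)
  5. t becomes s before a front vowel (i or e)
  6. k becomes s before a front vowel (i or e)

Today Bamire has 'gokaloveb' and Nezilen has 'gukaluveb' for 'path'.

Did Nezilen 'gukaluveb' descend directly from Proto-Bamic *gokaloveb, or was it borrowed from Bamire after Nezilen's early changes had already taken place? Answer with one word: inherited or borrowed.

borrowed

If inherited, *gokaloveb would pass through all of Nezilen's changes:
Nezilen: start from *gokaloveb.
  rule 1: no change — gokaloveb
  rule 2 (unconditioned shift): gokaloveb → gokalovev
  rule 3 (unconditioned shift): gokalovev → kokalovev
  rule 4 (vowel merger): kokalovev → kukaluvev
  rule 5: no change — kukaluvev
  rule 6: no change — kukaluvev
  ⇒ Nezilen kukaluvev
If borrowed from Bamire 'gokaloveb' after the early changes, it would undergo only the recent ones:
  rule 4 (vowel merger): gokaloveb → gukaluveb
  rule 5 (palatalisation): no change (gukaluveb)
  rule 6 (palatalisation): no change (gukaluveb)
  ⇒ as a loan: gukaluveb
Nezilen 'gukaluveb' matches the loan outcome 'gukaluveb', not the inherited 'kukaluvev' — it skipped the early Nezilen changes, so it was borrowed from Bamire.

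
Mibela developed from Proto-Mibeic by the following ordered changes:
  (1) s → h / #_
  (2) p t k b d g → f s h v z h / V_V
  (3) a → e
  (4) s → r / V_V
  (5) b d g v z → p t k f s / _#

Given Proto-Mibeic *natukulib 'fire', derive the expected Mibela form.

Mibela: start from *natukulib.
  rule 1: no change — natukulib
  rule 2 (intervocalic lenition): natukulib → nasuhulib
  rule 3 (vowel merger): nasuhulib → nesuhulib
  rule 4 (rhotacism): nesuhulib → neruhulib
  rule 5 (final devoicing): neruhulib → neruhulip
  ⇒ Mibela neruhulip

neruhulip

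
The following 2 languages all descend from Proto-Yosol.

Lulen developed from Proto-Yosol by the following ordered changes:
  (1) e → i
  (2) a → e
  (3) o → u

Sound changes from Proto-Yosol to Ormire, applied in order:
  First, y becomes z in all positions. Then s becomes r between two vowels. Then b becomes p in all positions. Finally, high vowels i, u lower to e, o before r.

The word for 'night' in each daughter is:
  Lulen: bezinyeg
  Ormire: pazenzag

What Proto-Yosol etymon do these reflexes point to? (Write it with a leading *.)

Position 6: Lulen has y, Ormire has z. Lulen preserves y here (none of its changes turn any other segment into y), so the proto-segment is *y.
Position 1: Lulen has b, Ormire has p. Lulen preserves b here (none of its changes turn any other segment into b), so the proto-segment is *b.
Position 2: Lulen has e, Ormire has a. Ormire preserves a here (none of its changes turn any other segment into a), so the proto-segment is *a.
Verify the candidate proto-form against each daughter:
Lulen: *bazenyag
  bazenyag → bazinyag   [vowel merger]
  bazinyag → bezinyeg   [vowel merger]
  bezinyeg (rule 3 does not apply)
  giving Lulen bezinyeg.
Ormire: *bazenyag
  bazenyag → bazenzag   [unconditioned shift]
  bazenzag (rule 2 does not apply)
  bazenzag → pazenzag   [unconditioned shift]
  pazenzag (rule 4 does not apply)
  giving Ormire pazenzag.
No other proto-form is consistent with every reflex, so the reconstruction is *bazenyag.

*bazenyag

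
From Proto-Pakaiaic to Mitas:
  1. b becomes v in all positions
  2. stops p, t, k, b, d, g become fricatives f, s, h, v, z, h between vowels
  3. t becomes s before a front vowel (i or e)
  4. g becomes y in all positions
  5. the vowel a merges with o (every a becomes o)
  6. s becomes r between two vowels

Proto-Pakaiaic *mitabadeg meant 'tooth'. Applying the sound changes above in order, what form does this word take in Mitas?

Mitas: start from *mitabadeg.
  rule 1 (unconditioned shift): mitabadeg → mitavadeg
  rule 2 (intervocalic lenition): mitavadeg → misavazeg
  rule 3: no change — misavazeg
  rule 4 (unconditioned shift): misavazeg → misavazey
  rule 5 (vowel merger): misavazey → misovozey
  rule 6 (rhotacism): misovozey → mirovozey
  ⇒ Mitas mirovozey

mirovozey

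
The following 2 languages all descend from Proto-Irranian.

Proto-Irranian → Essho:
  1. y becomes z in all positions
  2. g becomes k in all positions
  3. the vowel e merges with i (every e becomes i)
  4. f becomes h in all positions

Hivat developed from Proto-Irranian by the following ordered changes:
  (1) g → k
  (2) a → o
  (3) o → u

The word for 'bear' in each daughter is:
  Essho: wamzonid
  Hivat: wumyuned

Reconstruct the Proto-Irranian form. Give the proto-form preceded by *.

*wamyoned

Position 2: Essho has a, Hivat has u. Essho preserves a here (none of its changes turn any other segment into a), so the proto-segment is *a.
Position 7: Essho has i, Hivat has e. Hivat preserves e here (none of its changes turn any other segment into e), so the proto-segment is *e.
Continuing position by position gives *wamyoned; check it forward:
Essho: *wamyoned > wamzoned > wamzonid  (by unconditioned shift, vowel merger)
Hivat: *wamyoned
  wamyoned (rule 1 does not apply)
  wamyoned → womyoned   [vowel merger]
  womyoned → wumyuned   [vowel merger]
  giving Hivat wumyuned.
No other proto-form is consistent with every reflex, so the reconstruction is *wamyoned.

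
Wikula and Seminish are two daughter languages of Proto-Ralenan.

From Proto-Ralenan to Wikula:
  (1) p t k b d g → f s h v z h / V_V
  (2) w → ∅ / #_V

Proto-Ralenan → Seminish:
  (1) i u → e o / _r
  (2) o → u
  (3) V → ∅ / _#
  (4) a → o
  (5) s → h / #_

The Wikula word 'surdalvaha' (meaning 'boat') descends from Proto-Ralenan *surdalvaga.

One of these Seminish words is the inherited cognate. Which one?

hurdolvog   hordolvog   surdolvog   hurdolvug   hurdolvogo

Seminish: start from *surdalvaga.
  rule 1 (pre-rhotic lowering): surdalvaga → sordalvaga
  rule 2 (vowel merger): sordalvaga → surdalvaga
  rule 3 (apocope): surdalvaga → surdalvag
  rule 4 (vowel merger): surdalvag → surdolvog
  rule 5 (debuccalisation): surdolvog → hurdolvog
  ⇒ Seminish hurdolvog
Among the options, 'hurdolvog' alone shows every Seminish change applied in order.

hurdolvog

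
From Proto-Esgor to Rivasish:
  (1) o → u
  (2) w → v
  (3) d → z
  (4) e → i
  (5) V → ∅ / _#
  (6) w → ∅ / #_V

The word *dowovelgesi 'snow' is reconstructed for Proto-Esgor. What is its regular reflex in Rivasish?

Rivasish: *dowovelgesi
  dowovelgesi → duwuvelgesi   [vowel merger]
  duwuvelgesi → duvuvelgesi   [unconditioned shift]
  duvuvelgesi → zuvuvelgesi   [unconditioned shift]
  zuvuvelgesi → zuvuvilgisi   [vowel merger]
  zuvuvilgisi → zuvuvilgis   [apocope]
  zuvuvilgis (rule 6 does not apply)
  giving Rivasish zuvuvilgis.

zuvuvilgis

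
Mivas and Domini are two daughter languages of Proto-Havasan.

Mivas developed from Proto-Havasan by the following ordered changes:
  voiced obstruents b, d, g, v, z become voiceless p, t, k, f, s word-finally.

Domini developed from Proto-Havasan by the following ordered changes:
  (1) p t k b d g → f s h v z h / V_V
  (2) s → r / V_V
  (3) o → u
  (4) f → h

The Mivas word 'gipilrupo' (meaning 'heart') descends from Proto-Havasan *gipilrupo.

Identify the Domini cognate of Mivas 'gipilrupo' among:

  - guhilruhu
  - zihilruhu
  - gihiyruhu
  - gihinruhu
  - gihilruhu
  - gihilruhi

Domini: *gipilrupo > gifilrufo > gifilrufu > gihilruhu  (by intervocalic lenition, vowel merger, unconditioned shift)
Among the options, 'gihilruhu' alone shows every Domini change applied in order.

gihilruhu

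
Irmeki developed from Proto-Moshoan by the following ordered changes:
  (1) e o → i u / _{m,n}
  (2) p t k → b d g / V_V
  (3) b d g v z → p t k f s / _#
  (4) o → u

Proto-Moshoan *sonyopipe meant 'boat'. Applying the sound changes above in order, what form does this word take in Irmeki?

sunyubibe

Irmeki: start from *sonyopipe.
  rule 1 (pre-nasal raising): sonyopipe → sunyopipe
  rule 2 (intervocalic voicing): sunyopipe → sunyobibe
  rule 3: no change — sunyobibe
  rule 4 (vowel merger): sunyobibe → sunyubibe
  ⇒ Irmeki sunyubibe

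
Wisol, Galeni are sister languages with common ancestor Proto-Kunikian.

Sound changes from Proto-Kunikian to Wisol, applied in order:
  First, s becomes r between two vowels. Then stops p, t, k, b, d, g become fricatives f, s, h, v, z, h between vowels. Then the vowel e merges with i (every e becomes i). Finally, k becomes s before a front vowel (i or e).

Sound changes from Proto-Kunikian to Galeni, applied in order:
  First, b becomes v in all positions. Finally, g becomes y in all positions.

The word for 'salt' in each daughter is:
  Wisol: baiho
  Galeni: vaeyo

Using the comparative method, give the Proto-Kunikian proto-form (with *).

Position 4: Wisol has h, Galeni has y. Taking the neighbouring segments as reconstructed: Wisol h could go back to *k or *g or *h; Galeni y could go back to *g or *y — the one source consistent with every daughter is *g.
Position 3: Wisol has i, Galeni has e. Galeni preserves e here (none of its changes turn any other segment into e), so the proto-segment is *e.
Position 1: Wisol has b, Galeni has v. Wisol preserves b here (none of its changes turn any other segment into b), so the proto-segment is *b.
Verify the candidate proto-form against each daughter:
Wisol: *baego > baeho > baiho  (by intervocalic lenition, vowel merger)
Galeni: start from *baego.
  rule 1 (unconditioned shift): baego → vaego
  rule 2 (unconditioned shift): vaego → vaeyo
  ⇒ Galeni vaeyo
No other proto-form is consistent with every reflex, so the reconstruction is *baego.

*baego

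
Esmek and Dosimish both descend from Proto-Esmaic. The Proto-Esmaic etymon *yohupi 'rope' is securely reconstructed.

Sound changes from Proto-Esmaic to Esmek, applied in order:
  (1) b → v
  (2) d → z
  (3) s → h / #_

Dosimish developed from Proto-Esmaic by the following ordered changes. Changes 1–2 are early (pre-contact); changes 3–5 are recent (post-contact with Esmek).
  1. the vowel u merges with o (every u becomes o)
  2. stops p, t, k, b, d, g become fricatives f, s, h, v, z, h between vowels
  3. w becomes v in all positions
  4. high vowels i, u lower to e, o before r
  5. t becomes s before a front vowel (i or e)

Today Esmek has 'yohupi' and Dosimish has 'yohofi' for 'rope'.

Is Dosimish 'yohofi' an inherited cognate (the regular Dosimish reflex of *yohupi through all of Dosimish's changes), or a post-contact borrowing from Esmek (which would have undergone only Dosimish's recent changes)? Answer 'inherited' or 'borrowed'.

If inherited, *yohupi would pass through all of Dosimish's changes:
Dosimish: *yohupi > yohopi > yohofi  (by vowel merger, intervocalic lenition)
If borrowed from Esmek 'yohupi' after the early changes, it would undergo only the recent ones:
  rule 3 (unconditioned shift): no change (yohupi)
  rule 4 (pre-rhotic lowering): no change (yohupi)
  rule 5 (palatalisation): no change (yohupi)
  ⇒ as a loan: yohupi
Dosimish 'yohofi' matches the inherited outcome exactly, so it is an inherited cognate, not a loan.

inherited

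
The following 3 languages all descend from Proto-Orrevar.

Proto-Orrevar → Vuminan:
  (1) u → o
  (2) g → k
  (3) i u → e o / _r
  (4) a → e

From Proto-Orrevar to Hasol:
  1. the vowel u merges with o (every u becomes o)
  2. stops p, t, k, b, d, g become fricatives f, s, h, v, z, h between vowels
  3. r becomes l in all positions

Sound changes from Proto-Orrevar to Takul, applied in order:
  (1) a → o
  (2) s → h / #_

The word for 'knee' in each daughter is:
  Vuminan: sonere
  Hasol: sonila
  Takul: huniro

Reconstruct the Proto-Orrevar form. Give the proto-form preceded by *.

Position 6: Vuminan has e, Hasol has a, Takul has o. Hasol preserves a here (none of its changes turn any other segment into a), so the proto-segment is *a.
Position 2: Vuminan has o, Hasol has o, Takul has u. Takul preserves u here (none of its changes turn any other segment into u), so the proto-segment is *u.
Position 4: Vuminan has e, Hasol has i, Takul has i. Hasol preserves i here (none of its changes turn any other segment into i), so the proto-segment is *i.
Verify the candidate proto-form against each daughter:
Vuminan: start from *sunira.
  rule 1 (vowel merger): sunira → sonira
  rule 2: no change — sonira
  rule 3 (pre-rhotic lowering): sonira → sonera
  rule 4 (vowel merger): sonera → sonere
  ⇒ Vuminan sonere
Hasol: *sunira > sonira > sonila  (by vowel merger, unconditioned shift)
Takul: start from *sunira.
  rule 1 (vowel merger): sunira → suniro
  rule 2 (debuccalisation): suniro → huniro
  ⇒ Takul huniro
Only *sunira yields all of Vuminan sonere, Hasol sonila, Takul huniro.

*sunira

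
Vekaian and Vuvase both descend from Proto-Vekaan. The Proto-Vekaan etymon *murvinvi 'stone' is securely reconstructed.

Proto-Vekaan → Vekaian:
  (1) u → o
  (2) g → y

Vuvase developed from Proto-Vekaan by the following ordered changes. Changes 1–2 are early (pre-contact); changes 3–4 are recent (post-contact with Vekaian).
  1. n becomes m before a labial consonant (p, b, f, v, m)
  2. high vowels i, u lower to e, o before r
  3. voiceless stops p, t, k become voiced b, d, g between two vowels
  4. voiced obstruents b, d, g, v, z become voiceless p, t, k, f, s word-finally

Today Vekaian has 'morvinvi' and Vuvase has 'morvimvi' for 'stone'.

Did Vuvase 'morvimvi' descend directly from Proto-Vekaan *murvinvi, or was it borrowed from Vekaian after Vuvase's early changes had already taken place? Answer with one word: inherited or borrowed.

inherited

If inherited, *murvinvi would pass through all of Vuvase's changes:
Vuvase: start from *murvinvi.
  rule 1 (nasal place assimilation): murvinvi → murvimvi
  rule 2 (pre-rhotic lowering): murvimvi → morvimvi
  rule 3: no change — morvimvi
  rule 4: no change — morvimvi
  ⇒ Vuvase morvimvi
If borrowed from Vekaian 'morvinvi' after the early changes, it would undergo only the recent ones:
  rule 3 (intervocalic voicing): no change (morvinvi)
  rule 4 (final devoicing): no change (morvinvi)
  ⇒ as a loan: morvinvi
Vuvase 'morvimvi' matches the inherited outcome exactly, so it is an inherited cognate, not a loan.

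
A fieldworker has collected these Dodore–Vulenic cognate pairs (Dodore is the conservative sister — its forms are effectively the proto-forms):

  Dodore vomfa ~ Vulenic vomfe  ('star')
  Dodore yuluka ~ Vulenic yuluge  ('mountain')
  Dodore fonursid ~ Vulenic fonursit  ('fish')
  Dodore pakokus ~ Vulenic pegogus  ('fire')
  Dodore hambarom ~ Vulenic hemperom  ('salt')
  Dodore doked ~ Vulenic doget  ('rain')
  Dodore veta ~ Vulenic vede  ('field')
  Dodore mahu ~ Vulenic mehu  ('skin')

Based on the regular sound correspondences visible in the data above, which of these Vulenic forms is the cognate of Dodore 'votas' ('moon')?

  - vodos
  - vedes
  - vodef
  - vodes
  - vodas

vodes

veta ~ vede — Dodore t corresponds to Vulenic d between vowels (before a back vowel).
pakokus ~ pegogus, mahu ~ mehu — Dodore a corresponds to Vulenic e after a consonant, before a consonant other than r, m, n, p, b, f, v.
Applying these to Dodore 'votas':
  votas → vodas   (t→d between vowels (before a back vowel))
  vodas → vodes   (a→e after a consonant, before a consonant other than r, m, n, p, b, f, v)
So the Vulenic cognate is 'vodes'.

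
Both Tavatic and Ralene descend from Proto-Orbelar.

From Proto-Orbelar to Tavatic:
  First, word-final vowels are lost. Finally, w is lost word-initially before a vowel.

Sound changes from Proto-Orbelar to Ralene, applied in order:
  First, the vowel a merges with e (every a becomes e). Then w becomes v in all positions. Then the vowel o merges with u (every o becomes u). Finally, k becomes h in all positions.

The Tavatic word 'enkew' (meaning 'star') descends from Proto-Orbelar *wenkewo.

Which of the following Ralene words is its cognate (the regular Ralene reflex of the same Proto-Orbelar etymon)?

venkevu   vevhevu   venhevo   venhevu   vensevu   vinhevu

venhevu

Ralene: *wenkewo > venkevo > venkevu > venhevu  (by unconditioned shift, vowel merger, unconditioned shift)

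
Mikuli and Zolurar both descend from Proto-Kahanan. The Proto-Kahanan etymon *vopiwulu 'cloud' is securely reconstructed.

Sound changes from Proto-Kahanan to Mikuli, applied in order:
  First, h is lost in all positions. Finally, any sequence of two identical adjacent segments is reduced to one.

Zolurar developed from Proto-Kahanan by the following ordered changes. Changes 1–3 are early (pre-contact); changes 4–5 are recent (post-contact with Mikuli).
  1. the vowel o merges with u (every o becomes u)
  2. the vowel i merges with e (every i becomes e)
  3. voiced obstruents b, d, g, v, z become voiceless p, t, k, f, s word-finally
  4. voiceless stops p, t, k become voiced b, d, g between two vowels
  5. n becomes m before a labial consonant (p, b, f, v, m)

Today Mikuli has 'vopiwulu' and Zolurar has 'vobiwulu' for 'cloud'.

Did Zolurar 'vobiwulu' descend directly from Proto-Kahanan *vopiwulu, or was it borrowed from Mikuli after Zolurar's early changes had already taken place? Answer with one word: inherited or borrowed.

borrowed

If inherited, *vopiwulu would pass through all of Zolurar's changes:
Zolurar: start from *vopiwulu.
  rule 1 (vowel merger): vopiwulu → vupiwulu
  rule 2 (vowel merger): vupiwulu → vupewulu
  rule 3: no change — vupewulu
  rule 4 (intervocalic voicing): vupewulu → vubewulu
  rule 5: no change — vubewulu
  ⇒ Zolurar vubewulu
If borrowed from Mikuli 'vopiwulu' after the early changes, it would undergo only the recent ones:
  rule 4 (intervocalic voicing): vopiwulu → vobiwulu
  rule 5 (nasal place assimilation): no change (vobiwulu)
  ⇒ as a loan: vobiwulu
Zolurar 'vobiwulu' matches the loan outcome 'vobiwulu', not the inherited 'vubewulu' — it skipped the early Zolurar changes, so it was borrowed from Mikuli.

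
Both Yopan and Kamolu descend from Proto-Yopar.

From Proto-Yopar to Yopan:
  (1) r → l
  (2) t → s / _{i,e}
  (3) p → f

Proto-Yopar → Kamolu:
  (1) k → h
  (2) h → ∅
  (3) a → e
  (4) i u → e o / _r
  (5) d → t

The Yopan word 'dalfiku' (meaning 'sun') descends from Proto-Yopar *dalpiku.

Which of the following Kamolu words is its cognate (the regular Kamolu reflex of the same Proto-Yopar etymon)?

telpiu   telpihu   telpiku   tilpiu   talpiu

Kamolu: *dalpiku
  dalpiku → dalpihu   [unconditioned shift]
  dalpihu → dalpiu   [h-loss]
  dalpiu → delpiu   [vowel merger]
  delpiu (rule 4 does not apply)
  delpiu → telpiu   [unconditioned shift]
  giving Kamolu telpiu.
The other candidates each miss or misapply at least one Kamolu change.

telpiu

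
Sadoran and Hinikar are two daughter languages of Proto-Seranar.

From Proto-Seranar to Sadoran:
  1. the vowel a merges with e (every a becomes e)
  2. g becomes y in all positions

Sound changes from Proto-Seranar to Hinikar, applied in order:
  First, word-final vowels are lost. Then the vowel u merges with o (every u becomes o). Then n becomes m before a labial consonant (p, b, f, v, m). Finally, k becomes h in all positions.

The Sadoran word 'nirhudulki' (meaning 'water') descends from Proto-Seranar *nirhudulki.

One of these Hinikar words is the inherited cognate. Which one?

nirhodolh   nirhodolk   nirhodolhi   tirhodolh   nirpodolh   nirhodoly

nirhodolh

Hinikar: *nirhudulki
  nirhudulki → nirhudulk   [apocope]
  nirhudulk → nirhodolk   [vowel merger]
  nirhodolk (rule 3 does not apply)
  nirhodolk → nirhodolh   [unconditioned shift]
  giving Hinikar nirhodolh.
The other candidates each miss or misapply at least one Hinikar change.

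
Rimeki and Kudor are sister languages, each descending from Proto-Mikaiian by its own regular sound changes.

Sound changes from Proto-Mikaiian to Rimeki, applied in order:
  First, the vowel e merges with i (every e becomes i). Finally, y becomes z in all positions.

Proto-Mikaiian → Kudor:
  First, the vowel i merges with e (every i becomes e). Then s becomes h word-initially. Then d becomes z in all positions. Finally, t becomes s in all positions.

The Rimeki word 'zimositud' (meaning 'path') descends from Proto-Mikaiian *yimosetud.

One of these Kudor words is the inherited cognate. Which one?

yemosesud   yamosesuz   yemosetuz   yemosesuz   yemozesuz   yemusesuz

Kudor: *yimosetud
  yimosetud → yemosetud   [vowel merger]
  yemosetud (rule 2 does not apply)
  yemosetud → yemosetuz   [unconditioned shift]
  yemosetuz → yemosesuz   [unconditioned shift]
  giving Kudor yemosesuz.
Only 'yemosesuz' matches the regular Kudor development of *yimosetud.

yemosesuz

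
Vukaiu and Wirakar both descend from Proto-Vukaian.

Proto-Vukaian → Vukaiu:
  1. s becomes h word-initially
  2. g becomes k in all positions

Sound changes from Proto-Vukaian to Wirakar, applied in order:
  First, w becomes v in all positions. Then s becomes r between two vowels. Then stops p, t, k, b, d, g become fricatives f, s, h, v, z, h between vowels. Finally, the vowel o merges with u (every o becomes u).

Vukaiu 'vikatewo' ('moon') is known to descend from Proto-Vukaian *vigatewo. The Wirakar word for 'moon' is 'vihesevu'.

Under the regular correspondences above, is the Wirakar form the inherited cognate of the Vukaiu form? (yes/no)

no

Derive the expected Wirakar reflex of *vigatewo:
Wirakar: start from *vigatewo.
  rule 1 (unconditioned shift): vigatewo → vigatevo
  rule 2: no change — vigatevo
  rule 3 (intervocalic lenition): vigatevo → vihasevo
  rule 4 (vowel merger): vihasevo → vihasevu
  ⇒ Wirakar vihasevu
The regular Wirakar reflex would be 'vihasevu', but the attested form is 'vihesevu'. The correspondence is irregular, so they are not cognates (the Wirakar form has a different source).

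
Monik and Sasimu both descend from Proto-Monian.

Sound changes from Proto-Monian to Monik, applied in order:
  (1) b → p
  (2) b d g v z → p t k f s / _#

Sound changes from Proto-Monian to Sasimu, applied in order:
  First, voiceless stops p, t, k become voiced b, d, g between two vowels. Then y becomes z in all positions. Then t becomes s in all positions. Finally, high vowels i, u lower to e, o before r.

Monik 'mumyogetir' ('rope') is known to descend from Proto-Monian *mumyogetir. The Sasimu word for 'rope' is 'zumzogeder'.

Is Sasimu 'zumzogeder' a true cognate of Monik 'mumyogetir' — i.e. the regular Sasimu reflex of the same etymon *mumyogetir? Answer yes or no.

Derive the expected Sasimu reflex of *mumyogetir:
Sasimu: start from *mumyogetir.
  rule 1 (intervocalic voicing): mumyogetir → mumyogedir
  rule 2 (unconditioned shift): mumyogedir → mumzogedir
  rule 3: no change — mumzogedir
  rule 4 (pre-rhotic lowering): mumzogedir → mumzogeder
  ⇒ Sasimu mumzogeder
The regular Sasimu reflex would be 'mumzogeder', but the attested form is 'zumzogeder'. The correspondence is irregular, so they are not cognates (the Sasimu form has a different source).

no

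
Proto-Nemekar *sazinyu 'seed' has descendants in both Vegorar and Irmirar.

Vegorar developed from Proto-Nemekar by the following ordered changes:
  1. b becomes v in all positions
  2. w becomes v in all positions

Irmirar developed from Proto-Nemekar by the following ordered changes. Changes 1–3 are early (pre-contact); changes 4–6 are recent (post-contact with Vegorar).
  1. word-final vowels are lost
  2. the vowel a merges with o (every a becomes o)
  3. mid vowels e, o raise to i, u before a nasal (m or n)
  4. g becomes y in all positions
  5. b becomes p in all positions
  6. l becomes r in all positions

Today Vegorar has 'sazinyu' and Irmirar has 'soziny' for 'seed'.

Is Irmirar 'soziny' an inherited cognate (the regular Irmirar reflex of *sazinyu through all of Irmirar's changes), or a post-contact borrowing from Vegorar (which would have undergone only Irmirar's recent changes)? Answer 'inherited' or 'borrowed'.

inherited

If inherited, *sazinyu would pass through all of Irmirar's changes:
Irmirar: start from *sazinyu.
  rule 1 (apocope): sazinyu → saziny
  rule 2 (vowel merger): saziny → soziny
  rule 3: no change — soziny
  rule 4: no change — soziny
  rule 5: no change — soziny
  rule 6: no change — soziny
  ⇒ Irmirar soziny
If borrowed from Vegorar 'sazinyu' after the early changes, it would undergo only the recent ones:
  rule 4 (unconditioned shift): no change (sazinyu)
  rule 5 (unconditioned shift): no change (sazinyu)
  rule 6 (unconditioned shift): no change (sazinyu)
  ⇒ as a loan: sazinyu
Irmirar 'soziny' matches the inherited outcome exactly, so it is an inherited cognate, not a loan.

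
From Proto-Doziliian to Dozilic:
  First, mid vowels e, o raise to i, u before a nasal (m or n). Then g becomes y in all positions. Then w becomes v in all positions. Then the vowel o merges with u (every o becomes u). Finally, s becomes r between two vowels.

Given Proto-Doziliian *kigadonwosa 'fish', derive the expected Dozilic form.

Dozilic: *kigadonwosa > kigadunwosa > kiyadunwosa > kiyadunvosa > kiyadunvusa > kiyadunvura  (by pre-nasal raising, unconditioned shift, unconditioned shift, vowel merger, rhotacism)

kiyadunvura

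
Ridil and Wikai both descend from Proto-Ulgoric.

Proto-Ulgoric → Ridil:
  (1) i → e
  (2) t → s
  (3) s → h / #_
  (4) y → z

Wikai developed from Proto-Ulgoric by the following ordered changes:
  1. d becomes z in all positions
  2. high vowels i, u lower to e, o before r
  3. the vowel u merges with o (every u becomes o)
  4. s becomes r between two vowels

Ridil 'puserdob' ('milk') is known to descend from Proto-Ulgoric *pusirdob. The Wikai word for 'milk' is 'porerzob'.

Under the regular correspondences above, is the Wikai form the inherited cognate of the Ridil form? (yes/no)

yes

Derive the expected Wikai reflex of *pusirdob:
Wikai: start from *pusirdob.
  rule 1 (unconditioned shift): pusirdob → pusirzob
  rule 2 (pre-rhotic lowering): pusirzob → puserzob
  rule 3 (vowel merger): puserzob → poserzob
  rule 4 (rhotacism): poserzob → porerzob
  ⇒ Wikai porerzob
Wikai 'porerzob' matches the regular reflex exactly, so the pair is cognate.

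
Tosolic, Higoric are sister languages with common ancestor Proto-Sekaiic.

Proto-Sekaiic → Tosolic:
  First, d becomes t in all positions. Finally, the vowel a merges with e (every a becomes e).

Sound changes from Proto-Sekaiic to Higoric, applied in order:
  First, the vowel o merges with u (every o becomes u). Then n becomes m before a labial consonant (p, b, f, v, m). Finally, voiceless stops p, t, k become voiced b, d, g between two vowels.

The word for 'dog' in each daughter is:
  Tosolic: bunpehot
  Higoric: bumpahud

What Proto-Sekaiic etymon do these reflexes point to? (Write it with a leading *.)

Position 8: Tosolic has t, Higoric has d. Taking the neighbouring segments as reconstructed: Tosolic t could go back to *t or *d; Higoric d can only go back to *d — the one source consistent with every daughter is *d.
Position 5: Tosolic has e, Higoric has a. Higoric preserves a here (none of its changes turn any other segment into a), so the proto-segment is *a.
Continuing position by position gives *bunpahod; check it forward:
Tosolic: *bunpahod
  bunpahod → bunpahot   [unconditioned shift]
  bunpahot → bunpehot   [vowel merger]
  giving Tosolic bunpehot.
Higoric: start from *bunpahod.
  rule 1 (vowel merger): bunpahod → bunpahud
  rule 2 (nasal place assimilation): bunpahud → bumpahud
  rule 3: no change — bumpahud
  ⇒ Higoric bumpahud
Only *bunpahod yields all of Tosolic bunpehot, Higoric bumpahud.

*bunpahod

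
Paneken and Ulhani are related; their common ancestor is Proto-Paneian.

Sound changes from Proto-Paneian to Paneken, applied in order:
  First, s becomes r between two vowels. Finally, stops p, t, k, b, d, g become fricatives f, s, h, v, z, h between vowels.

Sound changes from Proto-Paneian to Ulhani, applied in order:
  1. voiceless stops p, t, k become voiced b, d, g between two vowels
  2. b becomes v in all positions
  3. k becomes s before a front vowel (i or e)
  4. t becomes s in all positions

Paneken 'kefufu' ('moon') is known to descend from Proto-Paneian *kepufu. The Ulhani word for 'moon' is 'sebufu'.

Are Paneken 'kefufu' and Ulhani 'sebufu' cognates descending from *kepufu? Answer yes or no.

Derive the expected Ulhani reflex of *kepufu:
Ulhani: *kepufu > kebufu > kevufu > sevufu  (by intervocalic voicing, unconditioned shift, palatalisation)
The regular Ulhani reflex would be 'sevufu', but the attested form is 'sebufu'. The correspondence is irregular, so they are not cognates (the Ulhani form has a different source).

no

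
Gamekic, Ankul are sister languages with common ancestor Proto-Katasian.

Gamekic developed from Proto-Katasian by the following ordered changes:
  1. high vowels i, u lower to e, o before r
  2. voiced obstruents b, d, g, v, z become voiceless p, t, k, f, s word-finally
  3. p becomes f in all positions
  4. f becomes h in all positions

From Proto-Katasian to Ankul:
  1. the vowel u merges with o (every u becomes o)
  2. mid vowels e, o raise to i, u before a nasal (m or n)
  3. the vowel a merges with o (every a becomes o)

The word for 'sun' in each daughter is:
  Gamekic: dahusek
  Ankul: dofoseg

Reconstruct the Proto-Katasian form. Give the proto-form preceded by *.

*dafuseg

Position 7: Gamekic has k, Ankul has g. Ankul preserves g here (none of its changes turn any other segment into g), so the proto-segment is *g.
Position 3: Gamekic has h, Ankul has f. Ankul preserves f here (none of its changes turn any other segment into f), so the proto-segment is *f.
This points to *dafuseg. Verify forward in each daughter:
Gamekic: *dafuseg > dafusek > dahusek  (by final devoicing, unconditioned shift)
Ankul: *dafuseg > dafoseg > dofoseg  (by vowel merger, vowel merger)
No other proto-form is consistent with every reflex, so the reconstruction is *dafuseg.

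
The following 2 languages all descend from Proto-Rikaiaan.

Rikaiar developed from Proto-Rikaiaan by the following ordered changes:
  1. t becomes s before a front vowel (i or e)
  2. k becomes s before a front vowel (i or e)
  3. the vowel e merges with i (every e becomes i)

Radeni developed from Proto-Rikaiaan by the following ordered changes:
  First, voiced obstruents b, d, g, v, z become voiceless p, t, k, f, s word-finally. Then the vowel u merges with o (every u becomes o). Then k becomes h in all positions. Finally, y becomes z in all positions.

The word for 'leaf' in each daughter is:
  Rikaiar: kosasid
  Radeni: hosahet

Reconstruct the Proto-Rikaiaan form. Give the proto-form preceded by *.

*kosaked

Position 1: Rikaiar has k, Radeni has h. Rikaiar preserves k here (none of its changes turn any other segment into k), so the proto-segment is *k.
Position 6: Rikaiar has i, Radeni has e. Radeni preserves e here (none of its changes turn any other segment into e), so the proto-segment is *e.
Position 7: Rikaiar has d, Radeni has t. Rikaiar preserves d here (none of its changes turn any other segment into d), so the proto-segment is *d.
Verify the candidate proto-form against each daughter:
Rikaiar: *kosaked > kosased > kosasid  (by palatalisation, vowel merger)
Radeni: *kosaked > kosaket > hosahet  (by final devoicing, unconditioned shift)
*kosaked is the unique common source.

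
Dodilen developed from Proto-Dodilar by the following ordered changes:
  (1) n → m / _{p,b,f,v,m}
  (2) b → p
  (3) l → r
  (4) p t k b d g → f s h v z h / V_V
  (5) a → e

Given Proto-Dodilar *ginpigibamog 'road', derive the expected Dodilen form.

gimpihifemog

Dodilen: *ginpigibamog > gimpigibamog > gimpigipamog > gimpihifamog > gimpihifemog  (by nasal place assimilation, unconditioned shift, intervocalic lenition, vowel merger)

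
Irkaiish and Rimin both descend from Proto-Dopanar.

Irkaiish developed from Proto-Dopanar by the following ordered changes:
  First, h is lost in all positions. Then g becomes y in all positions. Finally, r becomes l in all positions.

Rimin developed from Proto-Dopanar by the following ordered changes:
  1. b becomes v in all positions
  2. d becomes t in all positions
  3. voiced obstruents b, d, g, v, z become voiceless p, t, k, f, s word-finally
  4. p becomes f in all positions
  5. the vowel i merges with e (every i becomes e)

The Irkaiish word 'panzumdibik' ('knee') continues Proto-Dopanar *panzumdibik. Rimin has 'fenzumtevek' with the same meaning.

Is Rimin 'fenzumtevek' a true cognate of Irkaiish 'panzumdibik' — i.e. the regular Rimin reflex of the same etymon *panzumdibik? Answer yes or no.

Derive the expected Rimin reflex of *panzumdibik:
Rimin: *panzumdibik > panzumdivik > panzumtivik > fanzumtivik > fanzumtevek  (by unconditioned shift, unconditioned shift, unconditioned shift, vowel merger)
The regular Rimin reflex would be 'fanzumtevek', but the attested form is 'fenzumtevek'. The correspondence is irregular, so they are not cognates (the Rimin form has a different source).

no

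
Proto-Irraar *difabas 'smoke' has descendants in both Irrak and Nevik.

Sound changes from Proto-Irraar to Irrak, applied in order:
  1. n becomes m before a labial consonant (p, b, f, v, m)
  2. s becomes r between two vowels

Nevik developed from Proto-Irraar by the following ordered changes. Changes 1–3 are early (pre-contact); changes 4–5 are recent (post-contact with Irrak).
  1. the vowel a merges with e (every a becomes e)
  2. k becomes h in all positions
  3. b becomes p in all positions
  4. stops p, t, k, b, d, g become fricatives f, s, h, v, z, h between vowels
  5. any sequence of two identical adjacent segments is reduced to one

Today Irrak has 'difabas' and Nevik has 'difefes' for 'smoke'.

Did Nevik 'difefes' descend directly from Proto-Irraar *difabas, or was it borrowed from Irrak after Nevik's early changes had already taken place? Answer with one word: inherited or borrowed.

If inherited, *difabas would pass through all of Nevik's changes:
Nevik: *difabas
  difabas → difebes   [vowel merger]
  difebes (rule 2 does not apply)
  difebes → difepes   [unconditioned shift]
  difepes → difefes   [intervocalic lenition]
  difefes (rule 5 does not apply)
  giving Nevik difefes.
If borrowed from Irrak 'difabas' after the early changes, it would undergo only the recent ones:
  rule 4 (intervocalic lenition): difabas → difavas
  rule 5 (degemination): no change (difavas)
  ⇒ as a loan: difavas
Nevik 'difefes' matches the inherited outcome exactly, so it is an inherited cognate, not a loan.

inherited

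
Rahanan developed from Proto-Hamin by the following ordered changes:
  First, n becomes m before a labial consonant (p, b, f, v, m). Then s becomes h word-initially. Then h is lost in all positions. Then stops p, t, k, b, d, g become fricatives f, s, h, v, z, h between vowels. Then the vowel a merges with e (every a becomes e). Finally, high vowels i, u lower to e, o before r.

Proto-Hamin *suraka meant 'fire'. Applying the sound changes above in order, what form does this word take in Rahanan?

Rahanan: *suraka > huraka > uraka > uraha > urehe > orehe  (by debuccalisation, h-loss, intervocalic lenition, vowel merger, pre-rhotic lowering)

orehe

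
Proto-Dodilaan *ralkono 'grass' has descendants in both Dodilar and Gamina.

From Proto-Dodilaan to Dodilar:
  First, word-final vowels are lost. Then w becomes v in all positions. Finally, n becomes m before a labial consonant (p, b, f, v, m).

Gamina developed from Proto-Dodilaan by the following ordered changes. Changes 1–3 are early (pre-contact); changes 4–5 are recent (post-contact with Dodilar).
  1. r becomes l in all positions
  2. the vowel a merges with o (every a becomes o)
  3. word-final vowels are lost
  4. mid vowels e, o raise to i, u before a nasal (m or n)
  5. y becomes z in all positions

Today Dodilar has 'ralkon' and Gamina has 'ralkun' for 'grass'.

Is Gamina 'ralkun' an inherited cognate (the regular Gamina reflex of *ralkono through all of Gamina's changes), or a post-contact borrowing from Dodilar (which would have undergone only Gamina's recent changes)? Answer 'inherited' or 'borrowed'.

borrowed

If inherited, *ralkono would pass through all of Gamina's changes:
Gamina: *ralkono
  ralkono → lalkono   [unconditioned shift]
  lalkono → lolkono   [vowel merger]
  lolkono → lolkon   [apocope]
  lolkon → lolkun   [pre-nasal raising]
  lolkun (rule 5 does not apply)
  giving Gamina lolkun.
If borrowed from Dodilar 'ralkon' after the early changes, it would undergo only the recent ones:
  rule 4 (pre-nasal raising): ralkon → ralkun
  rule 5 (unconditioned shift): no change (ralkun)
  ⇒ as a loan: ralkun
Gamina 'ralkun' matches the loan outcome 'ralkun', not the inherited 'lolkun' — it skipped the early Gamina changes, so it was borrowed from Dodilar.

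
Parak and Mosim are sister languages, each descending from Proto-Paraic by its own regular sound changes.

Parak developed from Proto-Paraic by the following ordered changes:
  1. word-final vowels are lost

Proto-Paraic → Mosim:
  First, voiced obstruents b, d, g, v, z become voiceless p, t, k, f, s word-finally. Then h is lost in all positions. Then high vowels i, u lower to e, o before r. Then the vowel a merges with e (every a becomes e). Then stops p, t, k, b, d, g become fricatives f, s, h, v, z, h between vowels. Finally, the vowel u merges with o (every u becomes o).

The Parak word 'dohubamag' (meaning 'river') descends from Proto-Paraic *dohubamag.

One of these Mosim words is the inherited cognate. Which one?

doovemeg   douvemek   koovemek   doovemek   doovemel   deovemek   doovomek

Mosim: start from *dohubamag.
  rule 1 (final devoicing): dohubamag → dohubamak
  rule 2 (h-loss): dohubamak → doubamak
  rule 3: no change — doubamak
  rule 4 (vowel merger): doubamak → doubemek
  rule 5 (intervocalic lenition): doubemek → douvemek
  rule 6 (vowel merger): douvemek → doovemek
  ⇒ Mosim doovemek
Only 'doovemek' matches the regular Mosim development of *dohubamag.

doovemek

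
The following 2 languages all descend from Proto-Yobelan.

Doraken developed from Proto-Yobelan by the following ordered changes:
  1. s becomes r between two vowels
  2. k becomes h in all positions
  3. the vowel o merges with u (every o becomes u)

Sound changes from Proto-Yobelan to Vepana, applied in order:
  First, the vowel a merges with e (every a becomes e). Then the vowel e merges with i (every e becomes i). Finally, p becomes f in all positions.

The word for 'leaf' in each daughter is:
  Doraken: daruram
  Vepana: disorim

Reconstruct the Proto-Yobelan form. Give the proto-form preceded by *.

*dasoram

Position 3: Doraken has r, Vepana has s. Vepana preserves s here (none of its changes turn any other segment into s), so the proto-segment is *s.
Position 4: Doraken has u, Vepana has o. Vepana preserves o here (none of its changes turn any other segment into o), so the proto-segment is *o.
Continuing position by position gives *dasoram; check it forward:
Doraken: start from *dasoram.
  rule 1 (rhotacism): dasoram → daroram
  rule 2: no change — daroram
  rule 3 (vowel merger): daroram → daruram
  ⇒ Doraken daruram
Vepana: *dasoram
  dasoram → desorem   [vowel merger]
  desorem → disorim   [vowel merger]
  disorim (rule 3 does not apply)
  giving Vepana disorim.
No other proto-form is consistent with every reflex, so the reconstruction is *dasoram.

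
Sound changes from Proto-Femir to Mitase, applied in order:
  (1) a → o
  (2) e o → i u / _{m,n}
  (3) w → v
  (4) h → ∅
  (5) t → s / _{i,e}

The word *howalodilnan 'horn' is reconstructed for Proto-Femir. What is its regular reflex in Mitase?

ovolodilnun

Mitase: *howalodilnan
  howalodilnan → howolodilnon   [vowel merger]
  howolodilnon → howolodilnun   [pre-nasal raising]
  howolodilnun → hovolodilnun   [unconditioned shift]
  hovolodilnun → ovolodilnun   [h-loss]
  ovolodilnun (rule 5 does not apply)
  giving Mitase ovolodilnun.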